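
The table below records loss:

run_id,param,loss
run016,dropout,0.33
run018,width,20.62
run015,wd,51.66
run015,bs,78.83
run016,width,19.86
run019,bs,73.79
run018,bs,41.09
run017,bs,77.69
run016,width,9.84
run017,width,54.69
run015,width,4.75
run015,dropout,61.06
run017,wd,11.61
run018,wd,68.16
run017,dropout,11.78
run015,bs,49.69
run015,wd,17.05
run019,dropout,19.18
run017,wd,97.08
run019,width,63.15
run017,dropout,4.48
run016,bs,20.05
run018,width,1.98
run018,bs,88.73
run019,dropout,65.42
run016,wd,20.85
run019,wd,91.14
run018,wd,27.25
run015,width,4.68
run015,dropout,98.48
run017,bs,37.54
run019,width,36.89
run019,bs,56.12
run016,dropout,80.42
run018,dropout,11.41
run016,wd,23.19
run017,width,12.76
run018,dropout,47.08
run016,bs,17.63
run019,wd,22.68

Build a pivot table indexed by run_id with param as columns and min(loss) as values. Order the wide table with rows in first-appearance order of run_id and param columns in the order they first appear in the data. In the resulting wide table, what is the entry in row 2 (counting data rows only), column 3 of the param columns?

With rows in first-appearance order of run_id, row 2 is run_id=run018. param columns in first-appearance order: dropout, width, wd, bs; column 3 is wd.
Long rows with run_id=run018, param=wd: min(68.16, 27.25) = 27.25.

27.25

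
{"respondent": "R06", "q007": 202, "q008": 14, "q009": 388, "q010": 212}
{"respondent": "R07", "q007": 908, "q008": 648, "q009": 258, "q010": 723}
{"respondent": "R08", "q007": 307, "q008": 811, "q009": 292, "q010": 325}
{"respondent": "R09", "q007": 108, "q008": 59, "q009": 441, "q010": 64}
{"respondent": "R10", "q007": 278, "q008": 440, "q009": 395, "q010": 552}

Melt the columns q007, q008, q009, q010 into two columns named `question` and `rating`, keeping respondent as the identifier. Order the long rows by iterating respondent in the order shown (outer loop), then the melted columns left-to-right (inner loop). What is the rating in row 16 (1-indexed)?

20 rows total (5 × 4). Row 16: index ⌊(16-1)/4⌋ = 3 into respondent → R09; (16-1) mod 4 = 3 into the melted columns → q010.
So row 16 is (R09, q010, 64); rating = 64.

64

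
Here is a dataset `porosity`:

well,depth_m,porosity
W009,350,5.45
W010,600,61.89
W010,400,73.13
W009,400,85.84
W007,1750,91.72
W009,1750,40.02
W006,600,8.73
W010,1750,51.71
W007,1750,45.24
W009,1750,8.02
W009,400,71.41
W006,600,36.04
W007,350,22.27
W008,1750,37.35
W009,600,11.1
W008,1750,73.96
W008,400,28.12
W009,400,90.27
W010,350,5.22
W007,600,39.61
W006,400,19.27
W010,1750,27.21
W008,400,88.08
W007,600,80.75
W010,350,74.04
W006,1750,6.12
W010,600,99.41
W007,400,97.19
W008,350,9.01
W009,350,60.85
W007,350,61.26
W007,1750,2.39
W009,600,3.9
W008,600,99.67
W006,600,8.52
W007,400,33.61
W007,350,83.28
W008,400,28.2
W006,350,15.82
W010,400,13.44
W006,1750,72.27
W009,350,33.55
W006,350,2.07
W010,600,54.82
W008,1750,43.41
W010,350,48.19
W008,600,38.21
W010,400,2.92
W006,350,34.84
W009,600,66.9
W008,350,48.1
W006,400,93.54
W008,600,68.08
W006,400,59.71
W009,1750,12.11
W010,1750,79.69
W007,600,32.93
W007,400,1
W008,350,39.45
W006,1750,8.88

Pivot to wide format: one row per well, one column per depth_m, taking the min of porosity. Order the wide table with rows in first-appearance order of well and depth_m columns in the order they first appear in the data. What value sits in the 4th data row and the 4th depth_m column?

With rows in first-appearance order of well, row 4 is well=W006. depth_m columns in first-appearance order: 350, 600, 400, 1750; column 4 is 1750.
Long rows with well=W006, depth_m=1750: min(6.12, 72.27, 8.88) = 6.12.

6.12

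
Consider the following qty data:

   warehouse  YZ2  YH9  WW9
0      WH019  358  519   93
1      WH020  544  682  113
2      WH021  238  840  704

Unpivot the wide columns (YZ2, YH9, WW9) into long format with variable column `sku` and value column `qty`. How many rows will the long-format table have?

9

3 warehouse values × 3 melted columns = 9 rows.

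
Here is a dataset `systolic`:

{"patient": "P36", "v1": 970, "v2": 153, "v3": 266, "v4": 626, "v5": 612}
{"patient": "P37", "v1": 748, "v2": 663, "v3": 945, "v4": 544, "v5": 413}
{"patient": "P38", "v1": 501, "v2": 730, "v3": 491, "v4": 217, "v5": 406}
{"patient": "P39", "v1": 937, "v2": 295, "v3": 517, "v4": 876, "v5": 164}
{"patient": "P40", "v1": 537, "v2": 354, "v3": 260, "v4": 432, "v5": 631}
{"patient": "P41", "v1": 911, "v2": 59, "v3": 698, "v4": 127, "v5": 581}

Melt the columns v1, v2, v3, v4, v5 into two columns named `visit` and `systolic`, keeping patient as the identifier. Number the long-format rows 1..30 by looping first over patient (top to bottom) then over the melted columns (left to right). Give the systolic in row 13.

491

30 rows total (6 × 5). Row 13: index ⌊(13-1)/5⌋ = 2 into patient → P38; (13-1) mod 5 = 2 into the melted columns → v3.
So row 13 is (P38, v3, 491); systolic = 491.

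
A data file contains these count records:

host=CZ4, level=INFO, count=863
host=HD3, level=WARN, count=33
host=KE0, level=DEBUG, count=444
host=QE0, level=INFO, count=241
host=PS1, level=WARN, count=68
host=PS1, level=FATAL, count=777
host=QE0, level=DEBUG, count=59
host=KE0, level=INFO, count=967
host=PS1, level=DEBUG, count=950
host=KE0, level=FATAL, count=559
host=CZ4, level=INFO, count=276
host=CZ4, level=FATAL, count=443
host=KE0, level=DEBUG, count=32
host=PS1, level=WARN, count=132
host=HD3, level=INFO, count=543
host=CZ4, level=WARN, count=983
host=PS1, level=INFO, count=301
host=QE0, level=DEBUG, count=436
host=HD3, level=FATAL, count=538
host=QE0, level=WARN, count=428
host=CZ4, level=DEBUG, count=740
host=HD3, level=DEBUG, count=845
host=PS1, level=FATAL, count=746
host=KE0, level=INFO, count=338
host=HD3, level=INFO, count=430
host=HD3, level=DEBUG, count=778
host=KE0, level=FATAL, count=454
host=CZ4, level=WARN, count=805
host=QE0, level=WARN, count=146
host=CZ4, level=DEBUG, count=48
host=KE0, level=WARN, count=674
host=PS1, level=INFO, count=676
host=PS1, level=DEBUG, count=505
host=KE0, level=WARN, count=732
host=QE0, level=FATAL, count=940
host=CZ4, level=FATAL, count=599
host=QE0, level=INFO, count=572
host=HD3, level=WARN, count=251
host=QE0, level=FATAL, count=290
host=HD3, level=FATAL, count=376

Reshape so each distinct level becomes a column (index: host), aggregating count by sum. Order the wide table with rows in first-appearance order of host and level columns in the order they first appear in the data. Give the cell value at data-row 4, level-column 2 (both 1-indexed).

574

With rows in first-appearance order of host, row 4 is host=QE0. level columns in first-appearance order: INFO, WARN, DEBUG, FATAL; column 2 is WARN.
Long rows with host=QE0, level=WARN: 428 + 146 = 574.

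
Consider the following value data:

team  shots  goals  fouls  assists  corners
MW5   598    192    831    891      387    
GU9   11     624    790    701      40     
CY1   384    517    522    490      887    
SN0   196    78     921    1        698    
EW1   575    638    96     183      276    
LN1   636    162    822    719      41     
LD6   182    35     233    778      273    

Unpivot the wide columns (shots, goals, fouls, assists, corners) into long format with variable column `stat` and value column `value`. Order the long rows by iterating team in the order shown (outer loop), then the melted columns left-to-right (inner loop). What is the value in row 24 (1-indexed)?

35 rows total (7 × 5). Row 24: index ⌊(24-1)/5⌋ = 4 into team → EW1; (24-1) mod 5 = 3 into the melted columns → assists.
So row 24 is (EW1, assists, 183); value = 183.

183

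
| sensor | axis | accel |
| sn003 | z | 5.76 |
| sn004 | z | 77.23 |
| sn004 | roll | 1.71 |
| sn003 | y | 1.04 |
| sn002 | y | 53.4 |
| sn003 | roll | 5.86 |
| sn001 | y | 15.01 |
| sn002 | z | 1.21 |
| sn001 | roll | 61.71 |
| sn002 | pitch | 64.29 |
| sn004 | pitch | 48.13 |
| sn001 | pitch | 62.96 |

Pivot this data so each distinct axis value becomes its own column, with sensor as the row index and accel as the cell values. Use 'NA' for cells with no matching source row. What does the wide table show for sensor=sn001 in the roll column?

The long row with sensor=sn001, axis=roll has accel=61.71.

61.71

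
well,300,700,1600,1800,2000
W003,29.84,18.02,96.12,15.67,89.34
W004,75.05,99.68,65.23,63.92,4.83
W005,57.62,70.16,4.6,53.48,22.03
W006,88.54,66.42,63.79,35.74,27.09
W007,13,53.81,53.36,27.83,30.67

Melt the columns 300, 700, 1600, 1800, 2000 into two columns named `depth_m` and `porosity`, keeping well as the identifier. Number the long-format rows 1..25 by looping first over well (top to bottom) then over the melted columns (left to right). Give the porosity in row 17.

66.42

25 rows total (5 × 5). Row 17: index ⌊(17-1)/5⌋ = 3 into well → W006; (17-1) mod 5 = 1 into the melted columns → 700.
So row 17 is (W006, 700, 66.42); porosity = 66.42.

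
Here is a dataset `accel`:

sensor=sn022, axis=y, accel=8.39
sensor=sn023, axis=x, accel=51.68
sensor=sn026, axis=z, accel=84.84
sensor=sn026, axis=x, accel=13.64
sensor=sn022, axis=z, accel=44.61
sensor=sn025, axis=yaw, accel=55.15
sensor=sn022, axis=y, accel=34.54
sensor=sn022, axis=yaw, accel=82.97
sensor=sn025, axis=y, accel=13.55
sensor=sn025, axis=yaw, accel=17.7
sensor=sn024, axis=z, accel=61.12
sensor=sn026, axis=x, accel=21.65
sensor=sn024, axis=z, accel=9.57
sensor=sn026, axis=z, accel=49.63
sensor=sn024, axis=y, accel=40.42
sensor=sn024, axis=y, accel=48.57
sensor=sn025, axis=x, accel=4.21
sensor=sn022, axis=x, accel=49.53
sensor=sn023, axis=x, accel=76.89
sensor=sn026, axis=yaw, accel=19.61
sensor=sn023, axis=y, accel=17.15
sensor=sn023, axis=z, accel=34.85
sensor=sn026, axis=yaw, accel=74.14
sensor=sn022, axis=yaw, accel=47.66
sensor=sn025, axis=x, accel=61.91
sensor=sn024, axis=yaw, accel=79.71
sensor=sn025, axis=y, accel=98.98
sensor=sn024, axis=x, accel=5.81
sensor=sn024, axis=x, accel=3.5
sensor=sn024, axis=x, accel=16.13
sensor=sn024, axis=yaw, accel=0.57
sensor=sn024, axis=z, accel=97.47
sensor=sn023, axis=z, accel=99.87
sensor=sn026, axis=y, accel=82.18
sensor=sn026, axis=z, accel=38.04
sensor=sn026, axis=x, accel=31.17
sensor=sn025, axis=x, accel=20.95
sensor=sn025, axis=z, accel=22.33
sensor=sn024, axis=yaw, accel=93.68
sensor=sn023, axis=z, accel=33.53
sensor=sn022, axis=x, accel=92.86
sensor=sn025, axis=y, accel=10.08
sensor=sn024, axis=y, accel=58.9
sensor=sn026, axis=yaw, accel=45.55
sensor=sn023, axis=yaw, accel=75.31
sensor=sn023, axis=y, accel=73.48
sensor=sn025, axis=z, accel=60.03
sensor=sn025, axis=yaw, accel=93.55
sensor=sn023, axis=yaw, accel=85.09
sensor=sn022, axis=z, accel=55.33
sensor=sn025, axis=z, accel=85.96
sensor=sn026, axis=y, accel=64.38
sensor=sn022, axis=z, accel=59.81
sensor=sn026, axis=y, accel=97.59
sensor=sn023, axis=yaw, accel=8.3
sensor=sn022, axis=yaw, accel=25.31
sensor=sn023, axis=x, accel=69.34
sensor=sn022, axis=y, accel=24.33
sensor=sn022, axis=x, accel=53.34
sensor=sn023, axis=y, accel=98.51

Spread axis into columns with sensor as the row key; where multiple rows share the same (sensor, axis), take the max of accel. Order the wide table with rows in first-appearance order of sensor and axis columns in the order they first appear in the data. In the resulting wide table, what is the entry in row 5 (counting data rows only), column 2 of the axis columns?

16.13

With rows in first-appearance order of sensor, row 5 is sensor=sn024. axis columns in first-appearance order: y, x, z, yaw; column 2 is x.
Long rows with sensor=sn024, axis=x: max(5.81, 3.5, 16.13) = 16.13.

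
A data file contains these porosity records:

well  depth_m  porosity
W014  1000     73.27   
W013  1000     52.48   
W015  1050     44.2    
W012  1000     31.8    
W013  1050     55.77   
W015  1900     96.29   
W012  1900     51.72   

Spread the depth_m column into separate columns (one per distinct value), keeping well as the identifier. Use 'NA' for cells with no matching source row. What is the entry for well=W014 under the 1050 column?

No long-format row has well=W014 and depth_m=1050, so the cell is NA.

NA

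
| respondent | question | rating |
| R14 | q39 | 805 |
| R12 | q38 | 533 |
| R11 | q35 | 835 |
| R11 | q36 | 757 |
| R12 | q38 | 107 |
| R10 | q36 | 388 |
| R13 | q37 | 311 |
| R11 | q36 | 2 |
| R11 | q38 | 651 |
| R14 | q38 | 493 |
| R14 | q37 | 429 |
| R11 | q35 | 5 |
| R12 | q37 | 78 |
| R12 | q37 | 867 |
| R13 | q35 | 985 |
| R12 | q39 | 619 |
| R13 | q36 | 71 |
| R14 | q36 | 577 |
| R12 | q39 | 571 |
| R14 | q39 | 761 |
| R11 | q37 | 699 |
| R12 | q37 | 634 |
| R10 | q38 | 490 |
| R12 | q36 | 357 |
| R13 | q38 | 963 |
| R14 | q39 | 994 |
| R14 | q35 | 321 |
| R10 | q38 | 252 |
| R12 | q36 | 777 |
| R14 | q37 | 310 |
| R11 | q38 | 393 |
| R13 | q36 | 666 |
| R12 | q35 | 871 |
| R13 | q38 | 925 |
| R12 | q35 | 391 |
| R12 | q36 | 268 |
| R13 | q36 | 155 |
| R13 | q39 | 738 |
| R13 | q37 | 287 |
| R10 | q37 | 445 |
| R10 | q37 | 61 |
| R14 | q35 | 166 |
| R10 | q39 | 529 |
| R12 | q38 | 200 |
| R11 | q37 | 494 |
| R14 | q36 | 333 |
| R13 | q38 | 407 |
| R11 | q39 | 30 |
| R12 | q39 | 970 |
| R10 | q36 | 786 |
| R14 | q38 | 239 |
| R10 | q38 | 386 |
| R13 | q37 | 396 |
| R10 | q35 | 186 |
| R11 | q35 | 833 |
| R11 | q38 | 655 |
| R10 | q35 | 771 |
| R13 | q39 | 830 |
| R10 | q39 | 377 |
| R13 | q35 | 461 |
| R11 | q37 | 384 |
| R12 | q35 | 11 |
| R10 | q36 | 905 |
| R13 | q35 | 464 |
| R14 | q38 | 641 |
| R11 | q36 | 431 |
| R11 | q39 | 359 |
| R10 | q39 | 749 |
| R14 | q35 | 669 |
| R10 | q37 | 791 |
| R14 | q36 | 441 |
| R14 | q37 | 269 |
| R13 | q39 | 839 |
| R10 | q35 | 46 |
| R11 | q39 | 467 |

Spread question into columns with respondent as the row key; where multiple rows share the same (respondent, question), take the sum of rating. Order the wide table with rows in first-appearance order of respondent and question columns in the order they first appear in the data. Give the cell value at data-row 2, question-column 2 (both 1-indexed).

With rows in first-appearance order of respondent, row 2 is respondent=R12. question columns in first-appearance order: q39, q38, q35, q36, q37; column 2 is q38.
Long rows with respondent=R12, question=q38: 533 + 107 + 200 = 840.

840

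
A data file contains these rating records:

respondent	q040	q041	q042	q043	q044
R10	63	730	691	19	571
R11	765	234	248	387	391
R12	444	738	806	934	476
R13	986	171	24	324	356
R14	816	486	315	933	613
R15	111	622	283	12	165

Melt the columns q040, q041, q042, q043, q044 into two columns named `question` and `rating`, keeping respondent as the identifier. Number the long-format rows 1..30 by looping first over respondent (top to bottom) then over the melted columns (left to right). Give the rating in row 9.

387

30 rows total (6 × 5). Row 9: index ⌊(9-1)/5⌋ = 1 into respondent → R11; (9-1) mod 5 = 3 into the melted columns → q043.
So row 9 is (R11, q043, 387); rating = 387.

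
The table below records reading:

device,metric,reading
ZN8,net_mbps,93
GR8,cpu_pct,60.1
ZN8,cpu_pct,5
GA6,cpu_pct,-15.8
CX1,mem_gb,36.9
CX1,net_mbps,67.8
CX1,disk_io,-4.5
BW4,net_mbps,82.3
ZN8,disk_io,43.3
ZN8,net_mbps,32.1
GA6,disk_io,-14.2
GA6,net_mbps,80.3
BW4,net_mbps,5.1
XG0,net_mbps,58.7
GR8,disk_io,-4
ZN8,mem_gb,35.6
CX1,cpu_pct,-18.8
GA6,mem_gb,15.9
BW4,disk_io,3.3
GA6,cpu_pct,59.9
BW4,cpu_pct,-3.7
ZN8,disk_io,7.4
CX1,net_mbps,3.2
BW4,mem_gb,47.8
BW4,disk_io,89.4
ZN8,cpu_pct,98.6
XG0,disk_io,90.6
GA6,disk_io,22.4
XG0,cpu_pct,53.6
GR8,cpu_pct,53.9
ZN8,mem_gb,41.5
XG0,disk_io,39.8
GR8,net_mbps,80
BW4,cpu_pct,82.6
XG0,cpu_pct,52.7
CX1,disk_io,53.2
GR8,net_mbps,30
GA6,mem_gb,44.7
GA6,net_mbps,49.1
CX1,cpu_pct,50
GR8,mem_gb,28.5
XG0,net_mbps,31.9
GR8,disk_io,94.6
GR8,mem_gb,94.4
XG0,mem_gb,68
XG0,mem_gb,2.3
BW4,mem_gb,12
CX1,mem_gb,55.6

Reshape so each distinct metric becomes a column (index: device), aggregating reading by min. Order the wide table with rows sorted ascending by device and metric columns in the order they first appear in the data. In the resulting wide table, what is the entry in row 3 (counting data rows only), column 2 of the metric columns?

With rows sorted ascending by device, row 3 is device=GA6. metric columns in first-appearance order: net_mbps, cpu_pct, mem_gb, disk_io; column 2 is cpu_pct.
Long rows with device=GA6, metric=cpu_pct: min(-15.8, 59.9) = -15.8.

-15.8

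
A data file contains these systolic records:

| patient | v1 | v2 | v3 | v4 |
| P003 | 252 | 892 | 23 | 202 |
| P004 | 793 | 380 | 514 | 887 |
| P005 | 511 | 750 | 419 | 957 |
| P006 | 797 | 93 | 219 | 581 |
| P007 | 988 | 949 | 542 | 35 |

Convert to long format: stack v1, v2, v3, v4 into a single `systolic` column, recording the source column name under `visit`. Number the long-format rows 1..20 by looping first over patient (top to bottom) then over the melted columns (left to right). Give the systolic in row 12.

957

20 rows total (5 × 4). Row 12: index ⌊(12-1)/4⌋ = 2 into patient → P005; (12-1) mod 4 = 3 into the melted columns → v4.
So row 12 is (P005, v4, 957); systolic = 957.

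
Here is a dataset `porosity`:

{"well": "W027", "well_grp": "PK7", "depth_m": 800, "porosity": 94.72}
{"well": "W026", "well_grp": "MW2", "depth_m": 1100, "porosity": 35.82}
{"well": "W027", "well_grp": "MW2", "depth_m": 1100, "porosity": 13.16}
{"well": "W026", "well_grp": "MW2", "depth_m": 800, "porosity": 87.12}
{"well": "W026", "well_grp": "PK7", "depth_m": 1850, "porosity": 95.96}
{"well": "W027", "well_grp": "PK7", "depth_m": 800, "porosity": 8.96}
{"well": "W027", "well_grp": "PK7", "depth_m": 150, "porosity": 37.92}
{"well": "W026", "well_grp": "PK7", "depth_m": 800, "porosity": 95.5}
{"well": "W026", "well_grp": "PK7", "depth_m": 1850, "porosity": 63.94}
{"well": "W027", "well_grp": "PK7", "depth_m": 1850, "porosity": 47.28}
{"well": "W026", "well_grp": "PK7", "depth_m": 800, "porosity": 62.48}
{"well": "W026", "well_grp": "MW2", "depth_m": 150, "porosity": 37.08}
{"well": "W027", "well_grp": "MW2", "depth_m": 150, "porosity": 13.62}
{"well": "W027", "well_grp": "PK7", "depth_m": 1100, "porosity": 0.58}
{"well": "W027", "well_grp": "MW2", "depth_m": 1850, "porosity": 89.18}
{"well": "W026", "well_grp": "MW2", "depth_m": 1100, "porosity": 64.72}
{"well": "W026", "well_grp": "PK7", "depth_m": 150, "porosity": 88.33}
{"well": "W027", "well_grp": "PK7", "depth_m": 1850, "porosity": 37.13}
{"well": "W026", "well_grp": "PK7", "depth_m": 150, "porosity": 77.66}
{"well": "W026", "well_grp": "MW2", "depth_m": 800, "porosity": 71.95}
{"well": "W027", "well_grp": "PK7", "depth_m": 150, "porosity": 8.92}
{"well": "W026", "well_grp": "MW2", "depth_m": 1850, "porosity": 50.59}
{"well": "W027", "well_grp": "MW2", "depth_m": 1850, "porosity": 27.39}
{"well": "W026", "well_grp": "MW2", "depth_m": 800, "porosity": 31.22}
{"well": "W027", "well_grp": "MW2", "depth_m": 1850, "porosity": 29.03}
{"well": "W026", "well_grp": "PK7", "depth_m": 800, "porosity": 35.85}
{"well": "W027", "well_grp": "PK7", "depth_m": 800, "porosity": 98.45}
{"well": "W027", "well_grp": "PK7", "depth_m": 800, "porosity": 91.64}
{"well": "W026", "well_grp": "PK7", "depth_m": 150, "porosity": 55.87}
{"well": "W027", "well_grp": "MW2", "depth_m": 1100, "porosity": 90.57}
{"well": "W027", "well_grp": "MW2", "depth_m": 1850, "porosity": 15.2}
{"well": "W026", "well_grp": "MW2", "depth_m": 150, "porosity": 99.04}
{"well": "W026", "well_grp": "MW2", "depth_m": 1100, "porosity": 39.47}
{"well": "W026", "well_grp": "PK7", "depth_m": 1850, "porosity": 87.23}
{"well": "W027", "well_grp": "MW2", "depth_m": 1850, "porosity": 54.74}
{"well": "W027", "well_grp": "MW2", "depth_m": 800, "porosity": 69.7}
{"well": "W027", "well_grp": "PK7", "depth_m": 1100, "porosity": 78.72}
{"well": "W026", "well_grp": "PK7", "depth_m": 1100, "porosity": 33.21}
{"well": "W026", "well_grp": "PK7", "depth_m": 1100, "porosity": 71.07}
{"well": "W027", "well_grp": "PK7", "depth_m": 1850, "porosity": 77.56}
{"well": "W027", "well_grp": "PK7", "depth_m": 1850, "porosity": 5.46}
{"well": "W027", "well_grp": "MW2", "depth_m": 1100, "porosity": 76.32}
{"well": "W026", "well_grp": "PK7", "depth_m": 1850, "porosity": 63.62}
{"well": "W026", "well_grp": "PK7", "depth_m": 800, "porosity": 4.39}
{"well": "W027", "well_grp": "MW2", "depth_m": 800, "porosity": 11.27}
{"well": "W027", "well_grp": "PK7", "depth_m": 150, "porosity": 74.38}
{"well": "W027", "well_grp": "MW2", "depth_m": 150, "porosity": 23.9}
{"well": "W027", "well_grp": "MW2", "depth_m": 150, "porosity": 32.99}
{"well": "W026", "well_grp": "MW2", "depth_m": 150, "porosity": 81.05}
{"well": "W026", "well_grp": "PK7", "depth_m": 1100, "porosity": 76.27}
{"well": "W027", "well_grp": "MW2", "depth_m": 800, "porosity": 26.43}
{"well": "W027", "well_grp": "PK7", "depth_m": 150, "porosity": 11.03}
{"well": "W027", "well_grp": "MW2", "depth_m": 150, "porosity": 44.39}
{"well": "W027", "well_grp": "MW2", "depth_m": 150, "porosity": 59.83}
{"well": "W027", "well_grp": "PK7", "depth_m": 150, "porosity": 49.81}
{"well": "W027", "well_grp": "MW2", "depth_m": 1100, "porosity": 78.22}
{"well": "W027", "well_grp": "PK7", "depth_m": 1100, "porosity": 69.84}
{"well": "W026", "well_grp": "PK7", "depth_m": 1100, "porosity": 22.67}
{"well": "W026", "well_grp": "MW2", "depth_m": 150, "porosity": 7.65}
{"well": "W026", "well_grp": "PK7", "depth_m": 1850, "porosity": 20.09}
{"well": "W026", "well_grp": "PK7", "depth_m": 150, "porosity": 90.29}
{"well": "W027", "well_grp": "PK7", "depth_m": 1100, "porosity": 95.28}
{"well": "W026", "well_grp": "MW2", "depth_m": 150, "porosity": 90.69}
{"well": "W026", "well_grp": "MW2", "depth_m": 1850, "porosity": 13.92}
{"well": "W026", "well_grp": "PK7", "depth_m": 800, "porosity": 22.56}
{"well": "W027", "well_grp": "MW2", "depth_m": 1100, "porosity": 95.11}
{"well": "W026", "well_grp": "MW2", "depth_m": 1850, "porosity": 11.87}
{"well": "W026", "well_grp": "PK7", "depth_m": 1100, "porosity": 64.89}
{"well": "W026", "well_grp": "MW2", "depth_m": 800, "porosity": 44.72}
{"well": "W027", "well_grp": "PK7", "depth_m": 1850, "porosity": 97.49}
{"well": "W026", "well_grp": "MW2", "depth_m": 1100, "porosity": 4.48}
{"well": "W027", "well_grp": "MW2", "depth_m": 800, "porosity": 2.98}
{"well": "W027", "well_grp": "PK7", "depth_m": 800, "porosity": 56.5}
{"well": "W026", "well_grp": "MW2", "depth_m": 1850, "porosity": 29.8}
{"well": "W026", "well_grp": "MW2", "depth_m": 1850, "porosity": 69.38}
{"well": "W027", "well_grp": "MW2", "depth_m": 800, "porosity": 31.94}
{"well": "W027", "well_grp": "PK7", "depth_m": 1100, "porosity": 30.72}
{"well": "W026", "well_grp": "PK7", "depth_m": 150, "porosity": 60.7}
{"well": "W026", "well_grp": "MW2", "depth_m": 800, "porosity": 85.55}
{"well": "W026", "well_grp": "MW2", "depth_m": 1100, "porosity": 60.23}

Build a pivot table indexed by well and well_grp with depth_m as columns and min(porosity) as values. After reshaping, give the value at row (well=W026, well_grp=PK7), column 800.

4.39

Rows with well=W026, well_grp=PK7 and depth_m=800: porosity values are 95.5, 62.48, 35.85, 4.39, 22.56.
min(95.5, 62.48, 35.85, 4.39, 22.56) = 4.39.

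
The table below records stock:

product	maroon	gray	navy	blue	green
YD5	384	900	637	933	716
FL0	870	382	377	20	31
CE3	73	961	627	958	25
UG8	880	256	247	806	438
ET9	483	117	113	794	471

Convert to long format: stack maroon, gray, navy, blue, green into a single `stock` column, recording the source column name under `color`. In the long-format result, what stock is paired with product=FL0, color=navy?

Unpivoting turns each (product, wide-column) pair into one long row.
The wide cell at row FL0, column navy holds 377, so the long row (FL0, navy) has stock=377.

377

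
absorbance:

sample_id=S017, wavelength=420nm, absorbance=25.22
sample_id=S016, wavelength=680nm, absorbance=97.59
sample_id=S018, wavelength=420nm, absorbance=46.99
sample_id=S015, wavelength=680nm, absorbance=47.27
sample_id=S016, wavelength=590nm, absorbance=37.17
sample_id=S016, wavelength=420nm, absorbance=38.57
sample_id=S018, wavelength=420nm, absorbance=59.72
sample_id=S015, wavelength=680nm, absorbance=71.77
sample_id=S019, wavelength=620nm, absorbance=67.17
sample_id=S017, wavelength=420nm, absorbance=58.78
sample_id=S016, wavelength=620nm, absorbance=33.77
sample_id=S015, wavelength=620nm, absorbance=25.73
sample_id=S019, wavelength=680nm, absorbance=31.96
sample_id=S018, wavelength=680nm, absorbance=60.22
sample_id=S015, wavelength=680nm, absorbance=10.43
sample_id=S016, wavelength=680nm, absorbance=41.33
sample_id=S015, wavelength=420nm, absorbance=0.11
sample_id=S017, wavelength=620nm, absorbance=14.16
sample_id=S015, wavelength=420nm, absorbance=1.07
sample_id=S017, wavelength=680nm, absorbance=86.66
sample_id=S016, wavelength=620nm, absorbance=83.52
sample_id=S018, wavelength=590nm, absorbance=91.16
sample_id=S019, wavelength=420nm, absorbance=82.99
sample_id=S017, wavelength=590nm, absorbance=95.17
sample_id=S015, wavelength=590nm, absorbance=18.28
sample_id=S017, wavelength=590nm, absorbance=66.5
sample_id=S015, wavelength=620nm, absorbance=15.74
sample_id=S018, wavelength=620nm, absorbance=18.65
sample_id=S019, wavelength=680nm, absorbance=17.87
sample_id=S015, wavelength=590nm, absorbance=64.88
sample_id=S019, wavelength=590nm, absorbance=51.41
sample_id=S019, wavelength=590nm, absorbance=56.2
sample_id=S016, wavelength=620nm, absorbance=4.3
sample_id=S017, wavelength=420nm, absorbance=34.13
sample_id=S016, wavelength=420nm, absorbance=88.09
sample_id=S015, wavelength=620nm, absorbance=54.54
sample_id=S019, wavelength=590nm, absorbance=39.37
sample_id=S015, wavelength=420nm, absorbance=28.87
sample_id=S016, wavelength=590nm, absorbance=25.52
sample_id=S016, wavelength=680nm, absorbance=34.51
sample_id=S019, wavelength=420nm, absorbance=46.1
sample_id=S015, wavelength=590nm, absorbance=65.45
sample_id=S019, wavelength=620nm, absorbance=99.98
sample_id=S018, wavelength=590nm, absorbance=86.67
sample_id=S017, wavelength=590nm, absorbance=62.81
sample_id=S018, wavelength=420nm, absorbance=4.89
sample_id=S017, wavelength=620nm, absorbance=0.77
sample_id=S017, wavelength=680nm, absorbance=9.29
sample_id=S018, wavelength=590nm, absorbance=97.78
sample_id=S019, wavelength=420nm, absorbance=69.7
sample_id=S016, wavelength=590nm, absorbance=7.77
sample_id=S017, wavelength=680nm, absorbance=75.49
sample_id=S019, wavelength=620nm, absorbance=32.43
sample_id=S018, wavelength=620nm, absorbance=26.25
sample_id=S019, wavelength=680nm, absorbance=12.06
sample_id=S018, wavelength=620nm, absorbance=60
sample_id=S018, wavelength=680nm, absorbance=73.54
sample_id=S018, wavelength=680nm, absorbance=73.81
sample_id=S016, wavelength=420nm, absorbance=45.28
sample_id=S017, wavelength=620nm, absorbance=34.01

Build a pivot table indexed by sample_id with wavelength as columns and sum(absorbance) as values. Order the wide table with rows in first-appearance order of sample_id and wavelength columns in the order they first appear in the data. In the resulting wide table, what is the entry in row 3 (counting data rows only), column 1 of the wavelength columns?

111.60

With rows in first-appearance order of sample_id, row 3 is sample_id=S018. wavelength columns in first-appearance order: 420nm, 680nm, 590nm, 620nm; column 1 is 420nm.
Long rows with sample_id=S018, wavelength=420nm: 46.99 + 59.72 + 4.89 = 111.60.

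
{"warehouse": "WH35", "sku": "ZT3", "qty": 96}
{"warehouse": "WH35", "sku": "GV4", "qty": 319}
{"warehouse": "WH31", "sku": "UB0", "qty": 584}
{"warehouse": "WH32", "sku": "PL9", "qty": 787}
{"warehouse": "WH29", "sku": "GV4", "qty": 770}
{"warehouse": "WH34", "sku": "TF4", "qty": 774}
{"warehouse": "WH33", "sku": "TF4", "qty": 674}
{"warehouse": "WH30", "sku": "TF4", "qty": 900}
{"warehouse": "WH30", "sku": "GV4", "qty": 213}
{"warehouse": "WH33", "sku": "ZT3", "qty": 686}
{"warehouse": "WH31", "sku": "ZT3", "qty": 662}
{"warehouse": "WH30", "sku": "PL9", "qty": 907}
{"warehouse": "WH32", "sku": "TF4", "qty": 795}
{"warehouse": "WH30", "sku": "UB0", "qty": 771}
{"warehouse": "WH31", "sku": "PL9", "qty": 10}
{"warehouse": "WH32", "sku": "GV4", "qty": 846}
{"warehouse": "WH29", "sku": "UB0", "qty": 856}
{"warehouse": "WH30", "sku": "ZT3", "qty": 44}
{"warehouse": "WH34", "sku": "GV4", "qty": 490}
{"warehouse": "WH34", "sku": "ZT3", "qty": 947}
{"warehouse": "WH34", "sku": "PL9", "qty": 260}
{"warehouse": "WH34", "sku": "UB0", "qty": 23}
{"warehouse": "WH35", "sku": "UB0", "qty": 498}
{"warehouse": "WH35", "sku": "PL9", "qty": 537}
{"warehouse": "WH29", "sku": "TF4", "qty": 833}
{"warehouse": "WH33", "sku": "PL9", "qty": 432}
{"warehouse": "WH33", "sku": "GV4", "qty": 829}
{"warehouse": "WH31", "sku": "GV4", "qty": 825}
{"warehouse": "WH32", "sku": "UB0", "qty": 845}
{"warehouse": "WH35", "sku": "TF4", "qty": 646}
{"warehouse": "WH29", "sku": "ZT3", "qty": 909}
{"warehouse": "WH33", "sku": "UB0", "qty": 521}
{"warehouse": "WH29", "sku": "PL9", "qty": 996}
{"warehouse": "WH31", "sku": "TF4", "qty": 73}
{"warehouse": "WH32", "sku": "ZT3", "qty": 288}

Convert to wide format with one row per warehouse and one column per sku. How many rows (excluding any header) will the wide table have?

7

7 distinct warehouse values → 7 rows.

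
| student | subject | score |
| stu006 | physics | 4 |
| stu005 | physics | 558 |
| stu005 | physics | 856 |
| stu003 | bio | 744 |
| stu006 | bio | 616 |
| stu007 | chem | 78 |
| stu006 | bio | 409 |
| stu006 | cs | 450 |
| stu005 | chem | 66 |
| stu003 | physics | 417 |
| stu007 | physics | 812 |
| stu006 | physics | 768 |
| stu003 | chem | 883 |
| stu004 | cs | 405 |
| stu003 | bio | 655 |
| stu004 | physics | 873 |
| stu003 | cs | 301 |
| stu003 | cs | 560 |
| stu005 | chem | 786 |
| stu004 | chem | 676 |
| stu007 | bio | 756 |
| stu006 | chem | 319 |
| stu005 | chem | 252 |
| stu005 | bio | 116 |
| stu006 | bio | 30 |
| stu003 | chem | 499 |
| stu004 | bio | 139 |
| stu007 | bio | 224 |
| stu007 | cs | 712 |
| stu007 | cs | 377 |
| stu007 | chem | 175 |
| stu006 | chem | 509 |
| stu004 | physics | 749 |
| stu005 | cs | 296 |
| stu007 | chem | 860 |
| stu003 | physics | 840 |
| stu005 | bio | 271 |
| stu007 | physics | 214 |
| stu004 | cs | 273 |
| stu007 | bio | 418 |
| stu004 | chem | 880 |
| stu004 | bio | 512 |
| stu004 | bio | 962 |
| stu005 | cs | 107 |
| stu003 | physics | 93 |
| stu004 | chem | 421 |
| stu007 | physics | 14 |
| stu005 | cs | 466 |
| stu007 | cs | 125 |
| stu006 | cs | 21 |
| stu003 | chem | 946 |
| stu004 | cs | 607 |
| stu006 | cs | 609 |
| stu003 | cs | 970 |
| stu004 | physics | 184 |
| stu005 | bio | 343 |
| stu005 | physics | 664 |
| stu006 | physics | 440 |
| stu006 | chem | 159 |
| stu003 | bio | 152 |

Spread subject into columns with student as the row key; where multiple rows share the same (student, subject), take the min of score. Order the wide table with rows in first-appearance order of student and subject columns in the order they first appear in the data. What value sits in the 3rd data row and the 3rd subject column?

With rows in first-appearance order of student, row 3 is student=stu003. subject columns in first-appearance order: physics, bio, chem, cs; column 3 is chem.
Long rows with student=stu003, subject=chem: min(883, 499, 946) = 499.

499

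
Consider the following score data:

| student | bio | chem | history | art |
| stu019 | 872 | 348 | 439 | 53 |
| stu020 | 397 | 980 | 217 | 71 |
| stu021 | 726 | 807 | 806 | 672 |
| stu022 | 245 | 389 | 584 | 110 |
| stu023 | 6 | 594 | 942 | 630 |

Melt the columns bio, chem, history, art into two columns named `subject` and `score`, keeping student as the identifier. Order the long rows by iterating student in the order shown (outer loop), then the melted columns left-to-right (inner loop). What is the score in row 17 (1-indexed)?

20 rows total (5 × 4). Row 17: index ⌊(17-1)/4⌋ = 4 into student → stu023; (17-1) mod 4 = 0 into the melted columns → bio.
So row 17 is (stu023, bio, 6); score = 6.

6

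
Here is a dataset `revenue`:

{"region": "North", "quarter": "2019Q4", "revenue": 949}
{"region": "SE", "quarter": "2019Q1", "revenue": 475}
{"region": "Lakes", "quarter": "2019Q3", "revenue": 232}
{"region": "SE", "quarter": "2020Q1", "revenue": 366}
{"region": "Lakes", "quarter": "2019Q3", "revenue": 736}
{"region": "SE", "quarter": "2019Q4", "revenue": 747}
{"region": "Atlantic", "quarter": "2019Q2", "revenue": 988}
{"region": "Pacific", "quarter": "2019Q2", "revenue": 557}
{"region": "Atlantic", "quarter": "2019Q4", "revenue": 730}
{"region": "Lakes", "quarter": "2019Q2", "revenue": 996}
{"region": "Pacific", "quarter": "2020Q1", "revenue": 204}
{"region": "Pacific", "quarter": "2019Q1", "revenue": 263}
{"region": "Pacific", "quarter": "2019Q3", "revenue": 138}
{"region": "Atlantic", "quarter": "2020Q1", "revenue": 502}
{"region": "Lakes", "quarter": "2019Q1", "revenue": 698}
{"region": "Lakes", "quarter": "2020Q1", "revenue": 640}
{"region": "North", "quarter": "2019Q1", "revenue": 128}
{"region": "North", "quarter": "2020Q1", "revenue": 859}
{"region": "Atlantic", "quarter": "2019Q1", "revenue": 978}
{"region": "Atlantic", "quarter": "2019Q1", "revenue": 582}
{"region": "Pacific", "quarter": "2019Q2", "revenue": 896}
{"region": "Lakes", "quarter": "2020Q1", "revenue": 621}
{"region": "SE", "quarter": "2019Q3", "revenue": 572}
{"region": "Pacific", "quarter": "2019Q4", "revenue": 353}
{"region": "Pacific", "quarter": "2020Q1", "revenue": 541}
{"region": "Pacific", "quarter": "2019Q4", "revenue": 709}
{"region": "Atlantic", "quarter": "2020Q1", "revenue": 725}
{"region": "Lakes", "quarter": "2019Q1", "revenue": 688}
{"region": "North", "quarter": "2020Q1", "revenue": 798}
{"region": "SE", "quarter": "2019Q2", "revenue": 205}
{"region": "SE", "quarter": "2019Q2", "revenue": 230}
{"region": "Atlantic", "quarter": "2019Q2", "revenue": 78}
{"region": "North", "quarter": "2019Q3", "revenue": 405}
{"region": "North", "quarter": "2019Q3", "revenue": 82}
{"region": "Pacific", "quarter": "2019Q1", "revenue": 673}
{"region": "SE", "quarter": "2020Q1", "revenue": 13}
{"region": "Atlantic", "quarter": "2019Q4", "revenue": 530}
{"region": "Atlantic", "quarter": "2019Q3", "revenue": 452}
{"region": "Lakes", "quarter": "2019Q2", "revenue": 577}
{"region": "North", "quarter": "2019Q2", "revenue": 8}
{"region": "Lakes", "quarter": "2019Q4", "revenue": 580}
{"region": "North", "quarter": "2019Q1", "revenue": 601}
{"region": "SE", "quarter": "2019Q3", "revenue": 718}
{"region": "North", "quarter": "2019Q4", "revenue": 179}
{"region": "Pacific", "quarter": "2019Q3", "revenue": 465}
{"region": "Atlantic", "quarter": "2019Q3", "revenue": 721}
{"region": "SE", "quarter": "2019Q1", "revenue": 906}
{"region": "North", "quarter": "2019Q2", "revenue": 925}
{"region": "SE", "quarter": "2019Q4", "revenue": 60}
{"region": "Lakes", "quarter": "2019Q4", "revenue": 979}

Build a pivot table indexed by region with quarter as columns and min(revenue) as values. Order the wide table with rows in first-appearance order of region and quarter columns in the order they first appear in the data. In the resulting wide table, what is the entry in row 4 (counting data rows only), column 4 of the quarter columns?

With rows in first-appearance order of region, row 4 is region=Atlantic. quarter columns in first-appearance order: 2019Q4, 2019Q1, 2019Q3, 2020Q1, 2019Q2; column 4 is 2020Q1.
Long rows with region=Atlantic, quarter=2020Q1: min(502, 725) = 502.

502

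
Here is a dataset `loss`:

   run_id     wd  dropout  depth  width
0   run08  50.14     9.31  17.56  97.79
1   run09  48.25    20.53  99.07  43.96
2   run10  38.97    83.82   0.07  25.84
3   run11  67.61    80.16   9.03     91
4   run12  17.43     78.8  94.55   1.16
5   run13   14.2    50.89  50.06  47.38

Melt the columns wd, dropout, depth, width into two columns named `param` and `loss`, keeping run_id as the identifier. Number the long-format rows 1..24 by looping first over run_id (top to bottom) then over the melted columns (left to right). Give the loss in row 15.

24 rows total (6 × 4). Row 15: index ⌊(15-1)/4⌋ = 3 into run_id → run11; (15-1) mod 4 = 2 into the melted columns → depth.
So row 15 is (run11, depth, 9.03); loss = 9.03.

9.03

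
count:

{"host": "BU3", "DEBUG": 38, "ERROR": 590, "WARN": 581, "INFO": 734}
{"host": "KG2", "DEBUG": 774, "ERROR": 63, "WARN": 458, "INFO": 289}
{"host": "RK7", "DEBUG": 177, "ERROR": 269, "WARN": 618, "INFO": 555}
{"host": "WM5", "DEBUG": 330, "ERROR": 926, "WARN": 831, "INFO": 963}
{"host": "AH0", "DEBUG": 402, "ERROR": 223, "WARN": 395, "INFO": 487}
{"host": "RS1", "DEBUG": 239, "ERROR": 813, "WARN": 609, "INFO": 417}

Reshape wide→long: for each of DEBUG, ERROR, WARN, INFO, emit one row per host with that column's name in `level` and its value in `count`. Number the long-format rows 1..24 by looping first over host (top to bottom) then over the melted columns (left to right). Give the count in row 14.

24 rows total (6 × 4). Row 14: index ⌊(14-1)/4⌋ = 3 into host → WM5; (14-1) mod 4 = 1 into the melted columns → ERROR.
So row 14 is (WM5, ERROR, 926); count = 926.

926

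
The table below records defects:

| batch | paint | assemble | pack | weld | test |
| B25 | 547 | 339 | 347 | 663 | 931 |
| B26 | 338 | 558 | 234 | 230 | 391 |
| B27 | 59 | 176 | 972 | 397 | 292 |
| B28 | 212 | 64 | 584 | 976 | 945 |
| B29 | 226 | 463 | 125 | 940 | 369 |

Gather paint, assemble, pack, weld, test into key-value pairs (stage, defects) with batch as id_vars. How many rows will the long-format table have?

5 batch values × 5 melted columns = 25 rows.

25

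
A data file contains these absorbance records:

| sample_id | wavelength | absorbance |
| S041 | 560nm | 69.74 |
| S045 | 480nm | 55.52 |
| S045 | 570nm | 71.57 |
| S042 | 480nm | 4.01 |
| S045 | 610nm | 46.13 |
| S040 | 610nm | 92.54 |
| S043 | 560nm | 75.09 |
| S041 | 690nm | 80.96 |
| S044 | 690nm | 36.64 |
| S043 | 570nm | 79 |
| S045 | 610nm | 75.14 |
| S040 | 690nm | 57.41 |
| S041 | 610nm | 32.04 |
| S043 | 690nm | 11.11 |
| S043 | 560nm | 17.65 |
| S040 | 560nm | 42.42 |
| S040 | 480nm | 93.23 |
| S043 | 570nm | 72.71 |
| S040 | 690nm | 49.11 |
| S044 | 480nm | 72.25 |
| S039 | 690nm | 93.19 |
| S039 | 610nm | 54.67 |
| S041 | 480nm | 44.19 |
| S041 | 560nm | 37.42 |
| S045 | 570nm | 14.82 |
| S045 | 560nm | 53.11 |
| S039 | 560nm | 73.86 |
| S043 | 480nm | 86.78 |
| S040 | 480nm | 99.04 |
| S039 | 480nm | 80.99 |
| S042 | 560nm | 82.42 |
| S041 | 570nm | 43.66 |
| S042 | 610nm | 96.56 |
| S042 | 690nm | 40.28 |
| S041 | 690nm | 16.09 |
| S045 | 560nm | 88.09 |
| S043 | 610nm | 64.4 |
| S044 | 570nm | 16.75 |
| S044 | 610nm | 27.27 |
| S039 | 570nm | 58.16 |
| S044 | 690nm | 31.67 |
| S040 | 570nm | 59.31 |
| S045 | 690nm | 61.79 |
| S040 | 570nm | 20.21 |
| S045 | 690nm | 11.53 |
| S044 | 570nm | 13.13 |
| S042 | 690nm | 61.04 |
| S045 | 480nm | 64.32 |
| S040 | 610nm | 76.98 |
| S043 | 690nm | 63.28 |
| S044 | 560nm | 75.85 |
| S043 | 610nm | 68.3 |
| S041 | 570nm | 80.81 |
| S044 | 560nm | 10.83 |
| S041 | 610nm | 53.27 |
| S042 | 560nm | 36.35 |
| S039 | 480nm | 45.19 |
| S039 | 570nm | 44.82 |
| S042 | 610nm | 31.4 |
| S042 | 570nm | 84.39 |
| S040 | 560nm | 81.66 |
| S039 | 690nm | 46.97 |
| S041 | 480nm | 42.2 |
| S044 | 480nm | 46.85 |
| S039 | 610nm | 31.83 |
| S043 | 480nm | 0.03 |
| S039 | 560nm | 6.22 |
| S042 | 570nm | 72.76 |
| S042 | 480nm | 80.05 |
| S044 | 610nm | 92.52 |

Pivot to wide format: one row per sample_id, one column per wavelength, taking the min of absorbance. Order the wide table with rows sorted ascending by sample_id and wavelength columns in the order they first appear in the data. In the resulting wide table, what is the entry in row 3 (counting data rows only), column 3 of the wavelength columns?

43.66

With rows sorted ascending by sample_id, row 3 is sample_id=S041. wavelength columns in first-appearance order: 560nm, 480nm, 570nm, 610nm, 690nm; column 3 is 570nm.
Long rows with sample_id=S041, wavelength=570nm: min(43.66, 80.81) = 43.66.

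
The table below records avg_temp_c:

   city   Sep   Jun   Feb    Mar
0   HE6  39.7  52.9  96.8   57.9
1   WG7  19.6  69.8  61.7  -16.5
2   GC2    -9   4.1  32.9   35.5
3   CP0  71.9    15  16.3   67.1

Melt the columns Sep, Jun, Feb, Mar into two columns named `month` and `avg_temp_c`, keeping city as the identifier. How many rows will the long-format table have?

4 city values × 4 melted columns = 16 rows.

16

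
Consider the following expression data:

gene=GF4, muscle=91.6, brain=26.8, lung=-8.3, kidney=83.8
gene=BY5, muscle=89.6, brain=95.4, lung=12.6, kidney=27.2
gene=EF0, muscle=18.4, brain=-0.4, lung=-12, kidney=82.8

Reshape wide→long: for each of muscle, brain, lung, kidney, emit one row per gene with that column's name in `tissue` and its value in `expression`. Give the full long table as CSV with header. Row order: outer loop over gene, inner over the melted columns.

Each (gene, column) pair becomes one row: 3 × 4 = 12 rows.
For example, (GF4, muscle) → expression=91.6.

gene,tissue,expression
GF4,muscle,91.6
GF4,brain,26.8
GF4,lung,-8.3
GF4,kidney,83.8
BY5,muscle,89.6
BY5,brain,95.4
BY5,lung,12.6
BY5,kidney,27.2
EF0,muscle,18.4
EF0,brain,-0.4
EF0,lung,-12
EF0,kidney,82.8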